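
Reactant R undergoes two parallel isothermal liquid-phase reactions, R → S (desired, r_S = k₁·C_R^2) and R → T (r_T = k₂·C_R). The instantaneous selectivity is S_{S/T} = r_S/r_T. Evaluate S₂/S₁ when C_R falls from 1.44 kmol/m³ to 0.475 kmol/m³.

0.330

S_{S/T} = (k₁/k₂)·C_R, so S₂/S₁ = (C_{R,2}/C_{R,1}).
= 0.475/1.44 = 0.330.
Selectivity toward S falls as C_R falls — high-concentration operation is favoured.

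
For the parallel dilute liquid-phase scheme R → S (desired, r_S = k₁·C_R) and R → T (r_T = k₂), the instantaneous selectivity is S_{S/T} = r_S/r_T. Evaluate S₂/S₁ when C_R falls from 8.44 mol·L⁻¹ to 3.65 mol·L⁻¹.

S_{S/T} = (k₁/k₂)·C_R, so S₂/S₁ = (C_{R,2}/C_{R,1}).
= 3.65/8.44 = 0.432.

0.432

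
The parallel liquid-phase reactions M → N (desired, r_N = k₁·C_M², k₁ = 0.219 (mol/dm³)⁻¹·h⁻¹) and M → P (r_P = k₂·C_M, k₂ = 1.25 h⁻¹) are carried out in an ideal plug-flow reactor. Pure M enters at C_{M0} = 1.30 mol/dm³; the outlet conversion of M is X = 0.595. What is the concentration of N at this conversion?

C_M = C_{M0}(1−X) = 0.5265 mol/dm³.
Along a PFR/batch, dC_P/dC_M = −r_P/(r_N+r_P) = −k₂/(k₂+k₁·C_M).
Integrating from C_{M0} to C_M: C_P = (1.25/0.219)·ln[(1.25+0.219·1.30)/(1.25+0.219·0.527)] = 5.708·ln(1.535/1.365) = 0.6676 mol/dm³.
Then C_N = (C_{M0}−C_M) − C_P = 0.7735 − 0.6676 = 0.1059 mol/dm³.

0.106 mol/dm³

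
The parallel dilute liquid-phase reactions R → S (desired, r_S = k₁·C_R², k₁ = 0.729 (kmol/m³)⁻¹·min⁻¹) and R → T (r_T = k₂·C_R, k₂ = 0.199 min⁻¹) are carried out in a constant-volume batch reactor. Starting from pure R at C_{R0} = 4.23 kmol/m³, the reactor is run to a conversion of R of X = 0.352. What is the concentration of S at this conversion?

1.38 kmol/m³

C_R = C_{R0}(1−X) = 2.741 kmol/m³.
Along a PFR/batch, dC_T/dC_R = −r_T/(r_S+r_T) = −k₂/(k₂+k₁·C_R).
Integrating from C_{R0} to C_R: C_T = (0.199/0.729)·ln[(0.199+0.729·4.23)/(0.199+0.729·2.74)] = 0.2730·ln(3.283/2.197) = 0.1096 kmol/m³.
Then C_S = (C_{R0}−C_R) − C_T = 1.489 − 0.1096 = 1.379 kmol/m³.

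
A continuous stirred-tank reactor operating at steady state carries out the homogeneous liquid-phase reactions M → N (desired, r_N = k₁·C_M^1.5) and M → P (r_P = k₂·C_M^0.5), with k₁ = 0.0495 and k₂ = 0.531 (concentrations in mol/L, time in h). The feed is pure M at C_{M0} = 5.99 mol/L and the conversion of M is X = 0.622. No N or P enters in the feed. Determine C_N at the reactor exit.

Exit C_M = C_{M0}(1−X) = 5.99×0.378 = 2.264 mol/L.
Rates in a CSTR are evaluated at the outlet concentration: r_N = 0.0495×2.264^1.5 = 0.1686, r_P = 0.531×2.264^0.5 = 0.7990.
Fraction of consumed M going to N: r_N/(r_N+r_P) = 0.1743.
C_N = 0.1743·C_{M0}·X = 0.1743×5.99×0.622 = 0.649 mol/L.

0.649 mol/L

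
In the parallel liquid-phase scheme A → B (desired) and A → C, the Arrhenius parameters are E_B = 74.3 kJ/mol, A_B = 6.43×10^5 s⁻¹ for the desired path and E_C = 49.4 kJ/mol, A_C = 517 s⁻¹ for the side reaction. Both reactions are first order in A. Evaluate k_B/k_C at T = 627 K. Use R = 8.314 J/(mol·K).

Since both paths have the same order in A, the concentration cancels and S_{B/C} = k_B/k_C = (A_B/A_C)·exp[(E_C−E_B)/(RT)].
(E_C−E_B)/(RT) = (49.4−74.3)×10³/(8.314×627) = -24900/5213 = -4.777.
k_B/k_C = (6.43×10^5/517)·exp(-4.777) = 1244 × 0.008424 = 10.5.

10.5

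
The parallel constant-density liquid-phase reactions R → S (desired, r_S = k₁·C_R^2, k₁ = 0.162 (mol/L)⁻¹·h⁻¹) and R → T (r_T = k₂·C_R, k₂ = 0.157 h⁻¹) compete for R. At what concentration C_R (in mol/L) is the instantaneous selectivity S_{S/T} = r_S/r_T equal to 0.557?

S_{S/T} = (k₁/k₂)·C_R ⇒ C_R = S·k₂/k₁.
= 0.557×0.157/0.162 = 0.540 mol/L.

0.540 mol/L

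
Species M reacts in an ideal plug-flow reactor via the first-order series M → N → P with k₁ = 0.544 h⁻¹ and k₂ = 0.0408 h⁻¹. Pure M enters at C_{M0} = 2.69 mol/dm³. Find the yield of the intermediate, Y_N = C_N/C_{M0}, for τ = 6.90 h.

The intermediate concentration in a first-order A→B→C sequence is C_N = k₁C_{M0}(e^(−k₁τ) − e^(−k₂τ))/(k₂−k₁).
e^(−k₁τ) = e^(−0.544×6.90) = e^(−3.754) = 0.02343; e^(−k₂τ) = e^(−0.2815) = 0.7546.
C_N = 0.544×2.69/(0.0408−0.544) × (0.02343−0.7546) = (-2.908)×(-0.7312) = 2.126 mol/dm³.
Y_N = C_N/C_{M0} = 2.126/2.69 = 0.790.

0.790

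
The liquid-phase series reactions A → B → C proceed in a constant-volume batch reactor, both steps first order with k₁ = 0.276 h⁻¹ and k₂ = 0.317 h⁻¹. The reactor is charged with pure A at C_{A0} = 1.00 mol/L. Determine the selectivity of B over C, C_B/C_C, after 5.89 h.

0.548

Solving the coupled first-order balances gives C_B(t) = [k₁/(k₂−k₁)]·C_{A0}·(e^(−k₁t) − e^(−k₂t)).
e^(−k₁t) = e^(−0.276×5.89) = e^(−1.626) = 0.1968; e^(−k₂t) = e^(−1.867) = 0.1546.
C_B = 0.276×1.00/(0.317−0.276) × (0.1968−0.1546) = 6.732×0.04222 = 0.2842 mol/L.
C_A = C_{A0}e^(−k₁t) = 0.1968 mol/L, so C_C = C_{A0}−C_A−C_B = 0.5190 mol/L; C_B/C_C = 0.548.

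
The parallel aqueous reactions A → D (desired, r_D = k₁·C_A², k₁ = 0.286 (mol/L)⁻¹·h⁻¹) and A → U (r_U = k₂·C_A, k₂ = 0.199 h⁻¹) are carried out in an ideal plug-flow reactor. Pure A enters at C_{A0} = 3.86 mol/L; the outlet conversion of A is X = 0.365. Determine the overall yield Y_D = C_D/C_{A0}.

C_A = C_{A0}(1−X) = 2.451 mol/L.
Along a PFR/batch, dC_U/dC_A = −r_U/(r_D+r_U) = −k₂/(k₂+k₁·C_A).
Integrating from C_{A0} to C_A: C_U = (0.199/0.286)·ln[(0.199+0.286·3.86)/(0.199+0.286·2.45)] = 0.6958·ln(1.303/0.9000) = 0.2574 mol/L.
Then C_D = (C_{A0}−C_A) − C_U = 1.409 − 0.2574 = 1.151 mol/L.
Y_D = C_D/C_{A0} = 1.151/3.86 = 0.298.

0.298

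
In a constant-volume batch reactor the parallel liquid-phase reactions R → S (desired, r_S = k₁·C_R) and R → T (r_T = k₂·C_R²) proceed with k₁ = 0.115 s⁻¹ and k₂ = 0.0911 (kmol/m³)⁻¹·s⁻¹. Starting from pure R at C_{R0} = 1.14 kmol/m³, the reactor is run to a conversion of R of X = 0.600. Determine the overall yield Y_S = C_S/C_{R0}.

C_R = C_{R0}(1−X) = 0.4560 kmol/m³.
Along a PFR/batch, dC_S/dC_R = −r_S/(r_S+r_T) = −k₁/(k₁+k₂·C_R).
Integrating from C_{R0} to C_R: C_S = (0.115/0.0911)·ln[(0.115+0.0911·1.14)/(0.115+0.0911·0.456)] = 1.262·ln(0.2189/0.1565) = 0.4230 kmol/m³.
Y_S = C_S/C_{R0} = 0.4230/1.14 = 0.371.

0.371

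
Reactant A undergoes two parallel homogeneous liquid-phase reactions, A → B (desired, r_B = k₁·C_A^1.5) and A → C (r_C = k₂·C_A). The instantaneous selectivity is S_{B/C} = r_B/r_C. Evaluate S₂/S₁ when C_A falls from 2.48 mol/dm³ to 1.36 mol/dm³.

S_{B/C} = (k₁/k₂)·C_A^0.5, so S₂/S₁ = (C_{A,2}/C_{A,1})^0.5.
= (1.36/2.48)^0.5 = (0.5484)^0.5 = 0.741.
Selectivity toward B falls as C_A falls — high-concentration operation is favoured.

0.741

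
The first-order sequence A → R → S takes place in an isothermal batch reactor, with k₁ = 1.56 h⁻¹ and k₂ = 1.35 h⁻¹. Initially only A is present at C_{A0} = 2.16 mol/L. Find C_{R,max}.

Evaluating C_R at t_opt = ln(k₂/k₁)/(k₂−k₁) gives C_{R,max}/C_{A0} = (k₁/k₂)^[k₂/(k₂−k₁)].
= (1.56/1.35)^(1.35/(1.35−1.56)) = (1.156)^(-6.429) = 0.3948.
C_{R,max} = 0.3948×2.16 = 0.853 mol/L.

0.853 mol/L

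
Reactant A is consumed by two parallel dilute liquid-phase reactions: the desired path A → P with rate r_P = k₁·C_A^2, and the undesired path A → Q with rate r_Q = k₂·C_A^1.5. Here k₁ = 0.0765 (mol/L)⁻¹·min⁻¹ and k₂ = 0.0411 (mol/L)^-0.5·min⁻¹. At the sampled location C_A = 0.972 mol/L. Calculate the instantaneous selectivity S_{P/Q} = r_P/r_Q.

S_{P/Q} = r_P/r_Q = (k₁·C_A^2)/(k₂·C_A^1.5) = (k₁/k₂)·C_A^0.5.
= (0.0765×0.9720^2) / (0.0411×0.9720^1.5) = 0.07228/0.03939 = 1.84.

1.84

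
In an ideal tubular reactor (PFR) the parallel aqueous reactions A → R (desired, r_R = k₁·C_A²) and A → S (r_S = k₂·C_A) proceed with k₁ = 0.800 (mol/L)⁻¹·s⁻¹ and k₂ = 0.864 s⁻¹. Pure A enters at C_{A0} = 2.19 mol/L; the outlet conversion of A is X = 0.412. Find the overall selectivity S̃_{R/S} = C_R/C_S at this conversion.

1.59

C_A = C_{A0}(1−X) = 1.288 mol/L.
Along a PFR/batch, dC_S/dC_A = −r_S/(r_R+r_S) = −k₂/(k₂+k₁·C_A).
Integrating from C_{A0} to C_A: C_S = (0.864/0.800)·ln[(0.864+0.800·2.19)/(0.864+0.800·1.29)] = 1.080·ln(2.616/1.894) = 0.3487 mol/L.
Then C_R = (C_{A0}−C_A) − C_S = 0.9023 − 0.3487 = 0.5536 mol/L.
S̃_{R/S} = C_R/C_S = 0.5536/0.3487 = 1.59.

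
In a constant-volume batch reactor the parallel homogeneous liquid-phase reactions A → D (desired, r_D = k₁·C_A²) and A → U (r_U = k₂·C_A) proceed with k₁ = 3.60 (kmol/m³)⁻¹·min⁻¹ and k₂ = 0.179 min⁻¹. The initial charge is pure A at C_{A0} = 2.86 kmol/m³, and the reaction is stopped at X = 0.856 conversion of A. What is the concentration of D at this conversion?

C_A = C_{A0}(1−X) = 0.4118 kmol/m³.
Along a PFR/batch, dC_U/dC_A = −r_U/(r_D+r_U) = −k₂/(k₂+k₁·C_A).
Integrating from C_{A0} to C_A: C_U = (0.179/3.60)·ln[(0.179+3.60·2.86)/(0.179+3.60·0.412)] = 0.04972·ln(10.47/1.662) = 0.09155 kmol/m³.
Then C_D = (C_{A0}−C_A) − C_U = 2.448 − 0.09155 = 2.357 kmol/m³.

2.36 kmol/m³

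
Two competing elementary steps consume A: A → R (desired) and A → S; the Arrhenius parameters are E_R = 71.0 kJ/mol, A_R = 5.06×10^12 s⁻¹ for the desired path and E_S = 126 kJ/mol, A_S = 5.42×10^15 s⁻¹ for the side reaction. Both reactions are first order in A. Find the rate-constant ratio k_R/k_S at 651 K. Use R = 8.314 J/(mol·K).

24.2

Since both paths have the same order in A, the concentration cancels and S_{R/S} = k_R/k_S = (A_R/A_S)·exp[(E_S−E_R)/(RT)].
(E_S−E_R)/(RT) = (126−71.0)×10³/(8.314×651) = 55000/5412 = 10.16.
k_R/k_S = (5.06×10^12/5.42×10^15)·exp(10.16) = 9.336×10^-4 × 25895 = 24.2.
Since E_R < E_S, lowering the temperature improves selectivity toward R.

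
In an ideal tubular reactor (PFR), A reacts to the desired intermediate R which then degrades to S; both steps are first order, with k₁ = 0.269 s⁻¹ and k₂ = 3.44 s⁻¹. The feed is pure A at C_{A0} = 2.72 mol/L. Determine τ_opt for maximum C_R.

0.804 s

The intermediate peaks when r₁ = r₂, i.e. k₁e^(−k₁τ) = k₂e^(−k₂τ), giving τ_opt = ln(k₂/k₁)/(k₂−k₁).
= ln(3.44/0.269)/(3.44−0.269) = ln(12.79)/3.171 = 2.549/3.171 = 0.804 s.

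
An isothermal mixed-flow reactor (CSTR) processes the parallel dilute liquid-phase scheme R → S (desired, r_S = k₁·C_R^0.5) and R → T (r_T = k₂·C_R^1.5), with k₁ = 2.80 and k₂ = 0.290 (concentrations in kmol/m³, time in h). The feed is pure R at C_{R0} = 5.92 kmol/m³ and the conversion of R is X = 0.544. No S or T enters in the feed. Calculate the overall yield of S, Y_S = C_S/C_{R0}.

0.425

Exit C_R = C_{R0}(1−X) = 5.92×0.456 = 2.700 kmol/m³.
Rates in a CSTR are evaluated at the outlet concentration: r_S = 2.80×2.700^0.5 = 4.600, r_T = 0.290×2.700^1.5 = 1.286.
Fraction of consumed R going to S: r_S/(r_S+r_T) = 0.7815.
C_S = 0.7815·C_{R0}·X = 0.7815×5.92×0.544 = 2.52 kmol/m³; Y_S = C_S/C_{R0} = 0.425.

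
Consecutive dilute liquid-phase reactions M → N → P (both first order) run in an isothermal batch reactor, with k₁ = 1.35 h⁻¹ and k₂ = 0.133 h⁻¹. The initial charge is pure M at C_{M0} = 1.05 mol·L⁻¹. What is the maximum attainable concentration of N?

0.815 mol·L⁻¹

At the optimum, C_{N,max}/C_{M0} = (k₁/k₂)^[k₂/(k₂−k₁)].
= (1.35/0.133)^(0.133/(0.133−1.35)) = (10.15)^(-0.1093) = 0.7763.
C_{N,max} = 0.7763×1.05 = 0.815 mol·L⁻¹.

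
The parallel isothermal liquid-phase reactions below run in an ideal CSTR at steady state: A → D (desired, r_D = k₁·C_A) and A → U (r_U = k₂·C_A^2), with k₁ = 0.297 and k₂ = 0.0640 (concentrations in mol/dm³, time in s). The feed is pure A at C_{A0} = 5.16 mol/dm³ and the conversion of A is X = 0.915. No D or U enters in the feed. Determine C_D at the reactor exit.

Exit C_A = C_{A0}(1−X) = 5.16×0.0850 = 0.4386 mol/dm³.
A CSTR operates uniformly at the exit composition, giving r_D = 0.1303 and r_U = 0.01231 (each k·C_A^n at C_A = 0.4386).
Fraction of consumed A going to D: r_D/(r_D+r_U) = 0.9136.
C_D = 0.9136·C_{A0}·X = 0.9136×5.16×0.915 = 4.31 mol/dm³.

4.31 mol/dm³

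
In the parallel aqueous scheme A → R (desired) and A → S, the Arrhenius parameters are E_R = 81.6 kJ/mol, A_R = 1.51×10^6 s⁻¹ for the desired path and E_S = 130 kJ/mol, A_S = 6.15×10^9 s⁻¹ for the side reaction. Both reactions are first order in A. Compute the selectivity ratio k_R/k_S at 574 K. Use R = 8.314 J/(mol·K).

With equal orders, S_{R/S} = k_R/k_S = (A_R/A_S)·exp[(E_S−E_R)/(RT)].
(E_S−E_R)/(RT) = (130−81.6)×10³/(8.314×574) = 48400/4772 = 10.14.
k_R/k_S = (1.51×10^6/6.15×10^9)·exp(10.14) = 2.455×10^-4 × 25387 = 6.23.

6.23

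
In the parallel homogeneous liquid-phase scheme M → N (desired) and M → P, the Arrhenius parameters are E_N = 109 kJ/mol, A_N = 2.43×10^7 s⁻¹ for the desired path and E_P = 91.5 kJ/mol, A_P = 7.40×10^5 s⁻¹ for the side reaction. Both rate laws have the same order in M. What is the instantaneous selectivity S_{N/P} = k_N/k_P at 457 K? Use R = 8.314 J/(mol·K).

0.328

k_N/k_P = (A_N/A_P)·exp[−(E_N−E_P)/(RT)] = (A_N/A_P)·exp[(E_P−E_N)/(RT)].
(E_P−E_N)/(RT) = (91.5−109)×10³/(8.314×457) = -17500/3799 = -4.606.
k_N/k_P = (2.43×10^7/7.40×10^5)·exp(-4.606) = 32.84 × 0.009993 = 0.328.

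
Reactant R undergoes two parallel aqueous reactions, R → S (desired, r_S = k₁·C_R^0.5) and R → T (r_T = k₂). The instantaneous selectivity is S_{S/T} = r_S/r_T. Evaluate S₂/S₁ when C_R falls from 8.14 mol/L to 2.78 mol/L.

0.584

S_{S/T} = (k₁/k₂)·C_R^0.5, so S₂/S₁ = (C_{R,2}/C_{R,1})^0.5.
= (2.78/8.14)^0.5 = (0.3415)^0.5 = 0.584.
Selectivity toward S falls as C_R falls — high-concentration operation is favoured.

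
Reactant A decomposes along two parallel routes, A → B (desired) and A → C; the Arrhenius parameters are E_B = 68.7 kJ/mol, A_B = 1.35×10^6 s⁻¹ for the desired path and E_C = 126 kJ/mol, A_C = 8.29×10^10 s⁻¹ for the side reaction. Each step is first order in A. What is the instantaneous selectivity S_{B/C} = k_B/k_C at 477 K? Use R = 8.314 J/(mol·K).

k_B/k_C = (A_B/A_C)·exp[−(E_B−E_C)/(RT)] = (A_B/A_C)·exp[(E_C−E_B)/(RT)].
(E_C−E_B)/(RT) = (126−68.7)×10³/(8.314×477) = 57300/3966 = 14.45.
k_B/k_C = (1.35×10^6/8.29×10^10)·exp(14.45) = 1.628×10^-5 × 1.883×10^6 = 30.7.

30.7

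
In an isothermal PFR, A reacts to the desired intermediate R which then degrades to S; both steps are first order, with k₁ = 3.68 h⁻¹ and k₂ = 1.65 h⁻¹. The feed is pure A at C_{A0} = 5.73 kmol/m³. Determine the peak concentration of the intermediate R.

2.99 kmol/m³

At the optimum, C_{R,max}/C_{A0} = (k₁/k₂)^[k₂/(k₂−k₁)].
= (3.68/1.65)^(1.65/(1.65−3.68)) = (2.230)^(-0.8128) = 0.5210.
C_{R,max} = 0.5210×5.73 = 2.99 kmol/m³.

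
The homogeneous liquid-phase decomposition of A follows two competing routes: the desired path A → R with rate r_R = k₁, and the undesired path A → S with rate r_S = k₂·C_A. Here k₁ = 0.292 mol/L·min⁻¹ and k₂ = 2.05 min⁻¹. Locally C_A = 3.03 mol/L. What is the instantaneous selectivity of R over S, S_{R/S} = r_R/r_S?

0.0470

S_{R/S} = r_R/r_S = (k₁)/(k₂·C_A) = (k₁/k₂)·C_A⁻¹.
= (0.292) / (2.05×3.030) = 0.2920/6.211 = 0.0470.
The undesired path is higher order in A, so low C_A (CSTR or dilute feed) favours R.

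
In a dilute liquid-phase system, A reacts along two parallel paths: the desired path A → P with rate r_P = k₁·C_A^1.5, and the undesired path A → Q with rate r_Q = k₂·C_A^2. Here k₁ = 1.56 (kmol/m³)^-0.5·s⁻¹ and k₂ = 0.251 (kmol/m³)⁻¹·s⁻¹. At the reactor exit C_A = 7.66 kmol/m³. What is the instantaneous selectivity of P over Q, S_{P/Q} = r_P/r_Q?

S_{P/Q} = r_P/r_Q = (k₁·C_A^1.5)/(k₂·C_A^2) = (k₁/k₂)·C_A^-0.5.
= (1.56×7.660^1.5) / (0.251×7.660^2) = 33.07/14.73 = 2.25.
The undesired path is higher order in A, so low C_A (CSTR or dilute feed) favours P.

2.25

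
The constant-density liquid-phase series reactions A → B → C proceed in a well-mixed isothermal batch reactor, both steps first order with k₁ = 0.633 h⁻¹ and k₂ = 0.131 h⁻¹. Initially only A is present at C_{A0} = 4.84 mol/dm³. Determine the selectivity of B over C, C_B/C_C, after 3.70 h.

For first-order series with pure A initially, C_B(t) = k₁C_{A0}/(k₂−k₁)·(e^(−k₁t) − e^(−k₂t)).
e^(−k₁t) = e^(−0.633×3.70) = e^(−2.342) = 0.09613; e^(−k₂t) = e^(−0.4847) = 0.6159.
C_B = 0.633×4.84/(0.131−0.633) × (0.09613−0.6159) = (-6.103)×(-0.5198) = 3.172 mol/dm³.
C_A = C_{A0}e^(−k₁t) = 0.4652 mol/dm³, so C_C = C_{A0}−C_A−C_B = 1.203 mol/dm³; C_B/C_C = 2.64.

2.64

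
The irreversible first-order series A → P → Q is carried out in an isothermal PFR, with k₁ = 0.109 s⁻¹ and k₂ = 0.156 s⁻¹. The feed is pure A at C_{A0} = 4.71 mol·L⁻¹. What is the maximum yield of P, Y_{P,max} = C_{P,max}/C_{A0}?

0.304

Evaluating C_P at τ_opt = ln(k₂/k₁)/(k₂−k₁) gives C_{P,max}/C_{A0} = (k₁/k₂)^[k₂/(k₂−k₁)].
= (0.109/0.156)^(0.156/(0.156−0.109)) = (0.6987)^(3.319) = 0.3042.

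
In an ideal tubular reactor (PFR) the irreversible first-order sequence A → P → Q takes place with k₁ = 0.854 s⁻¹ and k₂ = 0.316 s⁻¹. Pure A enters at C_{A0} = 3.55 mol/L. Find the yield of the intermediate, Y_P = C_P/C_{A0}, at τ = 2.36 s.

0.541

Solving the coupled first-order balances gives C_P(τ) = [k₁/(k₂−k₁)]·C_{A0}·(e^(−k₁τ) − e^(−k₂τ)).
e^(−k₁τ) = e^(−0.854×2.36) = e^(−2.015) = 0.1333; e^(−k₂τ) = e^(−0.7458) = 0.4744.
C_P = 0.854×3.55/(0.316−0.854) × (0.1333−0.4744) = (-5.635)×(-0.3411) = 1.922 mol/L.
Y_P = C_P/C_{A0} = 1.922/3.55 = 0.541.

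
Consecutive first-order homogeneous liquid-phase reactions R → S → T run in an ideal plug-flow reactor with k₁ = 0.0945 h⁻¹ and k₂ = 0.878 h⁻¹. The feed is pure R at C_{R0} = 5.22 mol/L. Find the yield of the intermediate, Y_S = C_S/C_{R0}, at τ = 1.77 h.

0.0765

Solving the coupled first-order balances gives C_S(τ) = [k₁/(k₂−k₁)]·C_{R0}·(e^(−k₁τ) − e^(−k₂τ)).
e^(−k₁τ) = e^(−0.0945×1.77) = e^(−0.1673) = 0.8460; e^(−k₂τ) = e^(−1.554) = 0.2114.
C_S = 0.0945×5.22/(0.878−0.0945) × (0.8460−0.2114) = 0.6296×0.6346 = 0.3995 mol/L.
Y_S = C_S/C_{R0} = 0.3995/5.22 = 0.0765.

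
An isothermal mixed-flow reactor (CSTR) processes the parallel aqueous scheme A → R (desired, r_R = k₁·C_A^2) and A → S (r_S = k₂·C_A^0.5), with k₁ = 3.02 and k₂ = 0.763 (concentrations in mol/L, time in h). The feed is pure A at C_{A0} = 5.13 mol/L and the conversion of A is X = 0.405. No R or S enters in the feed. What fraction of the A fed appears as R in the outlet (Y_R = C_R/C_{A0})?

0.387

Exit C_A = C_{A0}(1−X) = 5.13×0.595 = 3.052 mol/L.
Rates in a CSTR are evaluated at the outlet concentration: r_R = 3.02×3.052^2 = 28.14, r_S = 0.763×3.052^0.5 = 1.333.
Fraction of consumed A going to R: r_R/(r_R+r_S) = 0.9548.
C_R = 0.9548·C_{A0}·X = 0.9548×5.13×0.405 = 1.98 mol/L; Y_R = C_R/C_{A0} = 0.387.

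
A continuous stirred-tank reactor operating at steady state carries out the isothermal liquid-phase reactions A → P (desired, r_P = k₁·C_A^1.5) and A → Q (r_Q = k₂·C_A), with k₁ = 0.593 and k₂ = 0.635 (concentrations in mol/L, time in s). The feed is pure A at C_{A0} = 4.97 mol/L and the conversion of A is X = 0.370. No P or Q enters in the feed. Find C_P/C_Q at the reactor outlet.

Exit C_A = C_{A0}(1−X) = 4.97×0.630 = 3.131 mol/L.
A CSTR operates uniformly at the exit composition, giving r_P = 3.285 and r_Q = 1.988 (each k·C_A^n at C_A = 3.131).
Overall selectivity = C_P/C_Q = r_Pτ/(r_Qτ) = r_P/r_Q = 1.65.

1.65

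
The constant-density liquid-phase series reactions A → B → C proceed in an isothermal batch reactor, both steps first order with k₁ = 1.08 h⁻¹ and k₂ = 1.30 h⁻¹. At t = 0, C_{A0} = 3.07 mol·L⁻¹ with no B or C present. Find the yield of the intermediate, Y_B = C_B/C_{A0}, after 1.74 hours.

Solving the coupled first-order balances gives C_B(t) = [k₁/(k₂−k₁)]·C_{A0}·(e^(−k₁t) − e^(−k₂t)).
e^(−k₁t) = e^(−1.08×1.74) = e^(−1.879) = 0.1527; e^(−k₂t) = e^(−2.262) = 0.1041.
C_B = 1.08×3.07/(1.30−1.08) × (0.1527−0.1041) = 15.07×0.04857 = 0.7320 mol·L⁻¹.
Y_B = C_B/C_{A0} = 0.7320/3.07 = 0.238.

0.238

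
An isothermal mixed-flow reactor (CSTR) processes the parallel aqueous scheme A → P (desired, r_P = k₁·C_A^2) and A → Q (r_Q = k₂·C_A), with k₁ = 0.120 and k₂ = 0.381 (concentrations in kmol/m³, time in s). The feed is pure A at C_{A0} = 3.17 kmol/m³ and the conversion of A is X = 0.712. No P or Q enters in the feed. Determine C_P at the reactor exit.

0.504 kmol/m³

Exit C_A = C_{A0}(1−X) = 3.17×0.288 = 0.9130 kmol/m³.
Rates in a CSTR are evaluated at the outlet concentration: r_P = 0.120×0.9130^2 = 0.1000, r_Q = 0.381×0.9130 = 0.3478.
Fraction of consumed A going to P: r_P/(r_P+r_Q) = 0.2233.
C_P = 0.2233·C_{A0}·X = 0.2233×3.17×0.712 = 0.504 kmol/m³.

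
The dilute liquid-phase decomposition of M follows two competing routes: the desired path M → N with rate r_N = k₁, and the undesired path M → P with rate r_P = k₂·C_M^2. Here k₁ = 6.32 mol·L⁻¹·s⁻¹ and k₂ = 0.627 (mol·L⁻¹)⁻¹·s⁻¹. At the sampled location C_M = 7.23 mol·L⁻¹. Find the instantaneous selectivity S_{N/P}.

S_{N/P} = r_N/r_P = (k₁)/(k₂·C_M^2) = (k₁/k₂)·C_M^-2.
= (6.32) / (0.627×7.230^2) = 6.320/32.78 = 0.193.
The undesired path is higher order in M, so low C_M (CSTR or dilute feed) favours N.

0.193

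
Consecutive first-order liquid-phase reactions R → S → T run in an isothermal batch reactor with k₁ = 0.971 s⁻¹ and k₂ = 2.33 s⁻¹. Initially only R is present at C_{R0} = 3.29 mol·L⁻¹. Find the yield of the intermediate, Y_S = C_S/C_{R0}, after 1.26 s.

For first-order series with pure R initially, C_S(t) = k₁C_{R0}/(k₂−k₁)·(e^(−k₁t) − e^(−k₂t)).
e^(−k₁t) = e^(−0.971×1.26) = e^(−1.223) = 0.2942; e^(−k₂t) = e^(−2.936) = 0.05309.
C_S = 0.971×3.29/(2.33−0.971) × (0.2942−0.05309) = 2.351×0.2411 = 0.5668 mol·L⁻¹.
Y_S = C_S/C_{R0} = 0.5668/3.29 = 0.172.

0.172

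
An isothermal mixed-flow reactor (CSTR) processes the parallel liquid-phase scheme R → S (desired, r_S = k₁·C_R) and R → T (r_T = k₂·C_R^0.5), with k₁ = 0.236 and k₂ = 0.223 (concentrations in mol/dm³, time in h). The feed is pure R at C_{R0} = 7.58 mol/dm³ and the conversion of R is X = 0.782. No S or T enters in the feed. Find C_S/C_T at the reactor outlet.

1.36

Exit C_R = C_{R0}(1−X) = 7.58×0.218 = 1.652 mol/dm³.
A CSTR operates uniformly at the exit composition, giving r_S = 0.3900 and r_T = 0.2867 (each k·C_R^n at C_R = 1.652).
Overall selectivity = C_S/C_T = r_Sτ/(r_Tτ) = r_S/r_T = 1.36.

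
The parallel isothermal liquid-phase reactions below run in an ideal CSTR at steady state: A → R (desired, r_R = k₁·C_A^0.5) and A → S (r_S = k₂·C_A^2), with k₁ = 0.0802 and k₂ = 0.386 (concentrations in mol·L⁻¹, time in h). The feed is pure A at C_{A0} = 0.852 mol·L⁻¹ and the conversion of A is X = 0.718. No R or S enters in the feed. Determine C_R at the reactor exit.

Exit C_A = C_{A0}(1−X) = 0.852×0.282 = 0.2403 mol·L⁻¹.
A CSTR operates uniformly at the exit composition, giving r_R = 0.03931 and r_S = 0.02228 (each k·C_A^n at C_A = 0.2403).
Fraction of consumed A going to R: r_R/(r_R+r_S) = 0.6382.
C_R = 0.6382·C_{A0}·X = 0.6382×0.852×0.718 = 0.390 mol·L⁻¹.

0.390 mol·L⁻¹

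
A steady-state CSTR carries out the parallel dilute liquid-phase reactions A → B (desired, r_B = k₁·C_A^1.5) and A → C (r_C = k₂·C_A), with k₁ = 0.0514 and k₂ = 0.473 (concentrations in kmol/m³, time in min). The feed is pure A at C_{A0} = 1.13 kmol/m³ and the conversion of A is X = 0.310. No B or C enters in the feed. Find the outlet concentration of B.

Exit C_A = C_{A0}(1−X) = 1.13×0.690 = 0.7797 kmol/m³.
In a CSTR the entire volume is at exit conditions, so r_B = 0.0514×0.7797^1.5 = 0.03539 and r_C = 0.473×0.7797 = 0.3688.
Fraction of consumed A going to B: r_B/(r_B+r_C) = 0.08755.
C_B = 0.08755·C_{A0}·X = 0.08755×1.13×0.310 = 0.0307 kmol/m³.

0.0307 kmol/m³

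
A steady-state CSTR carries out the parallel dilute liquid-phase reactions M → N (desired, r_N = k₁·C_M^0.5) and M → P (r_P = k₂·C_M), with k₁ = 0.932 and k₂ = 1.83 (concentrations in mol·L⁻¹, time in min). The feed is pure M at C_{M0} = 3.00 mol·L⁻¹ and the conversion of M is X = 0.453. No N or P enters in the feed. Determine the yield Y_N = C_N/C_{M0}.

Exit C_M = C_{M0}(1−X) = 3.00×0.547 = 1.641 mol·L⁻¹.
In a CSTR the entire volume is at exit conditions, so r_N = 0.932×1.641^0.5 = 1.194 and r_P = 1.83×1.641 = 3.003.
Fraction of consumed M going to N: r_N/(r_N+r_P) = 0.2845.
C_N = 0.2845·C_{M0}·X = 0.2845×3.00×0.453 = 0.387 mol·L⁻¹; Y_N = C_N/C_{M0} = 0.129.

0.129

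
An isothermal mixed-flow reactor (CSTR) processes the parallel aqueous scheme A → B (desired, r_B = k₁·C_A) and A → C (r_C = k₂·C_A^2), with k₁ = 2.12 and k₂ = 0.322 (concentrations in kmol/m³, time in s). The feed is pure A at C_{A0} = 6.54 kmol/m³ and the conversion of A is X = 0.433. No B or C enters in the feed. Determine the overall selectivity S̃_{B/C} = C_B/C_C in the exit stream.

1.78

Exit C_A = C_{A0}(1−X) = 6.54×0.567 = 3.708 kmol/m³.
In a CSTR the entire volume is at exit conditions, so r_B = 2.12×3.708 = 7.861 and r_C = 0.322×3.708^2 = 4.428.
Overall selectivity = C_B/C_C = r_Bτ/(r_Cτ) = r_B/r_C = 1.78.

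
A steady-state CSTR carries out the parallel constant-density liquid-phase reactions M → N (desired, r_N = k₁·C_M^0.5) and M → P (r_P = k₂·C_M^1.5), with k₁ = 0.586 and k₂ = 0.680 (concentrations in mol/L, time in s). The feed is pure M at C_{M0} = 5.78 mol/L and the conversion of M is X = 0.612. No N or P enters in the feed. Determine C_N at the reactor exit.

0.982 mol/L

Exit C_M = C_{M0}(1−X) = 5.78×0.388 = 2.243 mol/L.
Rates in a CSTR are evaluated at the outlet concentration: r_N = 0.586×2.243^0.5 = 0.8776, r_P = 0.680×2.243^1.5 = 2.284.
Fraction of consumed M going to N: r_N/(r_N+r_P) = 0.2776.
C_N = 0.2776·C_{M0}·X = 0.2776×5.78×0.612 = 0.982 mol/L.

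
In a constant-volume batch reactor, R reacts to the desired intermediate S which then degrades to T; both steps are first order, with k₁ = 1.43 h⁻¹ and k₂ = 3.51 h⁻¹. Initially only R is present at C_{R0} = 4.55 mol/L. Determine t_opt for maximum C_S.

For first-order series the maximum of C_S occurs at t_opt = ln(k₂/k₁)/(k₂−k₁).
= ln(3.51/1.43)/(3.51−1.43) = ln(2.455)/2.080 = 0.8979/2.080 = 0.432 h.

0.432 h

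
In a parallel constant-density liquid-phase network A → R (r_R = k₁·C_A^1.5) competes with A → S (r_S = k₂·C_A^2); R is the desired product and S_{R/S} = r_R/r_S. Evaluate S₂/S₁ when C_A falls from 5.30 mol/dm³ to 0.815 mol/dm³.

2.55

S_{R/S} = (k₁/k₂)·C_A^-0.5, so S₂/S₁ = (C_{A,2}/C_{A,1})^-0.5.
= (0.815/5.30)^(-0.5) = (0.1538)^(-0.5) = 2.55.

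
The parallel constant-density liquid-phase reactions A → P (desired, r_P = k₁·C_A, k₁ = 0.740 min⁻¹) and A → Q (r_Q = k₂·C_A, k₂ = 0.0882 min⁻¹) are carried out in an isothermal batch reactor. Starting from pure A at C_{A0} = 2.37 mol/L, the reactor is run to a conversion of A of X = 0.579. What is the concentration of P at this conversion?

C_A = C_{A0}(1−X) = 0.9978 mol/L.
Both paths are first order in A, so the instantaneous fraction to P is constant: dC_P/d(−C_A) = k₁/(k₁+k₂) = 0.8935.
C_P = 0.8935·(C_{A0}−C_A) = 0.8935×1.372 = 1.23 mol/L.

1.23 mol/L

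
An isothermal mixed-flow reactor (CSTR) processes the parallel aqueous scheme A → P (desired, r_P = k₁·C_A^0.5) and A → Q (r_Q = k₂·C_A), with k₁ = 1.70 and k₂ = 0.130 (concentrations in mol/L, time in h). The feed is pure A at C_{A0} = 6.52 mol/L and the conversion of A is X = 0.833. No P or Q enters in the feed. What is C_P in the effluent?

5.03 mol/L

Exit C_A = C_{A0}(1−X) = 6.52×0.167 = 1.089 mol/L.
Rates in a CSTR are evaluated at the outlet concentration: r_P = 1.70×1.089^0.5 = 1.774, r_Q = 0.130×1.089 = 0.1415.
Fraction of consumed A going to P: r_P/(r_P+r_Q) = 0.9261.
C_P = 0.9261·C_{A0}·X = 0.9261×6.52×0.833 = 5.03 mol/L.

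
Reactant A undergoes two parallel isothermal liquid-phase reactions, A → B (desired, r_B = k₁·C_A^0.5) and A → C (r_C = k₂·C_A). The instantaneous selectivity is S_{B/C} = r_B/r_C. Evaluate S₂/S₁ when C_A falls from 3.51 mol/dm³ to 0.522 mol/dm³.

S_{B/C} = (k₁/k₂)·C_A^-0.5, so S₂/S₁ = (C_{A,2}/C_{A,1})^-0.5.
= (0.522/3.51)^(-0.5) = (0.1487)^(-0.5) = 2.59.

2.59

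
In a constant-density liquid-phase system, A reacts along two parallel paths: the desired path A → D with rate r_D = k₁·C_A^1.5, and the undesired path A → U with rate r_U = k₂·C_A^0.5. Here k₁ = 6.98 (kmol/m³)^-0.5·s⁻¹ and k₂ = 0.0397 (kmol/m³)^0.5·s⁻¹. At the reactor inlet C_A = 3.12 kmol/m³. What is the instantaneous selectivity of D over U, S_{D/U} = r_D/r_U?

S_{D/U} = r_D/r_U = (k₁·C_A^1.5)/(k₂·C_A^0.5) = (k₁/k₂)·C_A.
= (6.98×3.120^1.5) / (0.0397×3.120^0.5) = 38.47/0.07012 = 549.

549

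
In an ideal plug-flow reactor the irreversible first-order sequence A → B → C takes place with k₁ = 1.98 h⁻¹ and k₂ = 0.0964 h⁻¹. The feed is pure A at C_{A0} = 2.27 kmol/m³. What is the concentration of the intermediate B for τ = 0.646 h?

For first-order series with pure A initially, C_B(τ) = k₁C_{A0}/(k₂−k₁)·(e^(−k₁τ) − e^(−k₂τ)).
e^(−k₁τ) = e^(−1.98×0.646) = e^(−1.279) = 0.2783; e^(−k₂τ) = e^(−0.06227) = 0.9396.
C_B = 1.98×2.27/(0.0964−1.98) × (0.2783−0.9396) = (-2.386)×(-0.6613) = 1.578 kmol/m³.

1.58 kmol/m³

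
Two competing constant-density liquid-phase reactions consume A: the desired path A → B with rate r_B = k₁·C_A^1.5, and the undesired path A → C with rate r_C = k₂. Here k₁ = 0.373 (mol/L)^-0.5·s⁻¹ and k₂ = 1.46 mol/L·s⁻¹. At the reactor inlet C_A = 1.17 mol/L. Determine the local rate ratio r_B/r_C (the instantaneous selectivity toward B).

S_{B/C} = r_B/r_C = (k₁·C_A^1.5)/(k₂) = (k₁/k₂)·C_A^1.5.
= (0.373×1.170^1.5) / (1.46) = 0.4720/1.460 = 0.323.
Since the desired path is higher order in A, keeping C_A high (PFR or concentrated feed) favours B.

0.323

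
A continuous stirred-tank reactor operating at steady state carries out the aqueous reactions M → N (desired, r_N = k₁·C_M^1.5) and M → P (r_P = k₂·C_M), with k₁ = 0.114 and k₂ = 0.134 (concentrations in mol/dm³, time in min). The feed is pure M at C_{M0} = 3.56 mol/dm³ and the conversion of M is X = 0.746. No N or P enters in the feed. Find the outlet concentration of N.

1.19 mol/dm³

Exit C_M = C_{M0}(1−X) = 3.56×0.254 = 0.9042 mol/dm³.
Rates in a CSTR are evaluated at the outlet concentration: r_N = 0.114×0.9042^1.5 = 0.09802, r_P = 0.134×0.9042 = 0.1212.
Fraction of consumed M going to N: r_N/(r_N+r_P) = 0.4472.
C_N = 0.4472·C_{M0}·X = 0.4472×3.56×0.746 = 1.19 mol/dm³.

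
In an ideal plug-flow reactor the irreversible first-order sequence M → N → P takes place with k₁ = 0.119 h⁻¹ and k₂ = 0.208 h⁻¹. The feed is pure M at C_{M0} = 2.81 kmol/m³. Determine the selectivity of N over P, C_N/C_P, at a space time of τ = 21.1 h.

Solving the coupled first-order balances gives C_N(τ) = [k₁/(k₂−k₁)]·C_{M0}·(e^(−k₁τ) − e^(−k₂τ)).
e^(−k₁τ) = e^(−0.119×21.1) = e^(−2.511) = 0.08120; e^(−k₂τ) = e^(−4.389) = 0.01242.
C_N = 0.119×2.81/(0.208−0.119) × (0.08120−0.01242) = 3.757×0.06878 = 0.2584 kmol/m³.
C_M = C_{M0}e^(−k₁τ) = 0.2282 kmol/m³, so C_P = C_{M0}−C_M−C_N = 2.323 kmol/m³; C_N/C_P = 0.111.

0.111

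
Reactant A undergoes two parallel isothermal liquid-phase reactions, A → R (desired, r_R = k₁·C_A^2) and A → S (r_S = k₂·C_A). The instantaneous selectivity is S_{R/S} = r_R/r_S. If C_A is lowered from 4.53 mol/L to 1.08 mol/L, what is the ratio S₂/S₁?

S_{R/S} = (k₁/k₂)·C_A, so S₂/S₁ = (C_{A,2}/C_{A,1}).
= 1.08/4.53 = 0.238.
Selectivity toward R falls as C_A falls — high-concentration operation is favoured.

0.238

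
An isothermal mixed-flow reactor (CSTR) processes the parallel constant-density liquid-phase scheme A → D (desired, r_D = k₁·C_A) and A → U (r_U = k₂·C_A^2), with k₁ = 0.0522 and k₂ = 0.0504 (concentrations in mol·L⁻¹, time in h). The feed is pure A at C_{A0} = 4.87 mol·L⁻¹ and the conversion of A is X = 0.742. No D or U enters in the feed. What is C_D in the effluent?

1.63 mol·L⁻¹

Exit C_A = C_{A0}(1−X) = 4.87×0.258 = 1.256 mol·L⁻¹.
A CSTR operates uniformly at the exit composition, giving r_D = 0.06559 and r_U = 0.07957 (each k·C_A^n at C_A = 1.256).
Fraction of consumed A going to D: r_D/(r_D+r_U) = 0.4518.
C_D = 0.4518·C_{A0}·X = 0.4518×4.87×0.742 = 1.63 mol·L⁻¹.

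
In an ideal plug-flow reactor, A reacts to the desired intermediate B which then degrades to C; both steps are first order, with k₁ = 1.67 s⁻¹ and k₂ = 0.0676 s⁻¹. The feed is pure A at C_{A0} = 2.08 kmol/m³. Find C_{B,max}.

1.82 kmol/m³

For a first-order series the maximum intermediate yield is C_{B,max}/C_{A0} = (k₁/k₂)^[k₂/(k₂−k₁)].
= (1.67/0.0676)^(0.0676/(0.0676−1.67)) = (24.70)^(-0.04219) = 0.8735.
C_{B,max} = 0.8735×2.08 = 1.82 kmol/m³.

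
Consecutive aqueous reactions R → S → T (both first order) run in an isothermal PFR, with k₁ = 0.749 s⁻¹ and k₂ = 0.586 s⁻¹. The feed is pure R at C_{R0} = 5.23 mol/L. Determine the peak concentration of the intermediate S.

2.16 mol/L

For a first-order series the maximum intermediate yield is C_{S,max}/C_{R0} = (k₁/k₂)^[k₂/(k₂−k₁)].
= (0.749/0.586)^(0.586/(0.586−0.749)) = (1.278)^(-3.595) = 0.4138.
C_{S,max} = 0.4138×5.23 = 2.16 mol/L.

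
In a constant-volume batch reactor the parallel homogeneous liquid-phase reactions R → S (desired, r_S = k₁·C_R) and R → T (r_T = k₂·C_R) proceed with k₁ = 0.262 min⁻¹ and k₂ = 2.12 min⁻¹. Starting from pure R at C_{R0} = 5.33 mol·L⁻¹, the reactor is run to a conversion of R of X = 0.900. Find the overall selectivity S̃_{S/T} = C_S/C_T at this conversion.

C_R = C_{R0}(1−X) = 0.5330 mol·L⁻¹.
Both paths are first order in R, so the instantaneous fraction to S is constant: dC_S/d(−C_R) = k₁/(k₁+k₂) = 0.1100.
C_S = 0.1100·(C_{R0}−C_R) = 0.1100×4.797 = 0.528 mol·L⁻¹.
C_T = (C_{R0}−C_R)−C_S = 4.269 mol·L⁻¹; S̃_{S/T} = 0.5276/4.269 = 0.124.

0.124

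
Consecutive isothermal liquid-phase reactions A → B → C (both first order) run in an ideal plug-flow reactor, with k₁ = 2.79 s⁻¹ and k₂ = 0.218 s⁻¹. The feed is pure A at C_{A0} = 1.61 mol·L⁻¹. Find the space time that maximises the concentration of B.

Setting dC_B/dτ = 0 gives τ_opt = ln(k₂/k₁)/(k₂−k₁).
= ln(0.218/2.79)/(0.218−2.79) = ln(0.07814)/-2.572 = -2.549/-2.572 = 0.991 s.

0.991 s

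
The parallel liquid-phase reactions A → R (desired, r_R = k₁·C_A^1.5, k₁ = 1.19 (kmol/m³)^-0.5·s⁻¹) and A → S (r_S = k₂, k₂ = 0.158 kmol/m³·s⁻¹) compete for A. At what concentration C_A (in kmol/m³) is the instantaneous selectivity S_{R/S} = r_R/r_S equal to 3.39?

S_{R/S} = (k₁/k₂)·C_A^1.5 ⇒ C_A = (S·k₂/k₁)^(1/1.5).
= (3.39×0.158/1.19)^(0.6667) = (0.4501)^(0.6667) = 0.587 kmol/m³.

0.587 kmol/m³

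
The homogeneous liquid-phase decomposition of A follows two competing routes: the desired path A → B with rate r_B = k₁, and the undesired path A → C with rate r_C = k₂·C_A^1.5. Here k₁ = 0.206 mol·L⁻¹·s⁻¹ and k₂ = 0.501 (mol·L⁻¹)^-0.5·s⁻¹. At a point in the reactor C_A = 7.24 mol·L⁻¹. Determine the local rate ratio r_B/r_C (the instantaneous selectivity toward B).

S_{B/C} = r_B/r_C = (k₁)/(k₂·C_A^1.5) = (k₁/k₂)·C_A^-1.5.
= (0.206) / (0.501×7.240^1.5) = 0.2060/9.760 = 0.0211.
The undesired path is higher order in A, so low C_A (CSTR or dilute feed) favours B.

0.0211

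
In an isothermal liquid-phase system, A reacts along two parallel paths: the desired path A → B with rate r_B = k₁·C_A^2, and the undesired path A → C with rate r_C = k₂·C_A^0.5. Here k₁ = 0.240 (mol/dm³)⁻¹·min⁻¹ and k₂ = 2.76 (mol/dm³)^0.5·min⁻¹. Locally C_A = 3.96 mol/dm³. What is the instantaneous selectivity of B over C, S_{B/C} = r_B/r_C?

0.685

S_{B/C} = r_B/r_C = (k₁·C_A^2)/(k₂·C_A^0.5) = (k₁/k₂)·C_A^1.5.
= (0.240×3.960^2) / (2.76×3.960^0.5) = 3.764/5.492 = 0.685.
Since the desired path is higher order in A, keeping C_A high (PFR or concentrated feed) favours B.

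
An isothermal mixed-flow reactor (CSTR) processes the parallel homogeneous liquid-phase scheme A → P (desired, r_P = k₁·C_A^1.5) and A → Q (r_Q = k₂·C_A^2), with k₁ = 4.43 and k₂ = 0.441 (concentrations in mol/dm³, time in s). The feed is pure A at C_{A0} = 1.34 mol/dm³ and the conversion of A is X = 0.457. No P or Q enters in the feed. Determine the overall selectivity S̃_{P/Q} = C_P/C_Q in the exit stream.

Exit C_A = C_{A0}(1−X) = 1.34×0.543 = 0.7276 mol/dm³.
Rates in a CSTR are evaluated at the outlet concentration: r_P = 4.43×0.7276^1.5 = 2.750, r_Q = 0.441×0.7276^2 = 0.2335.
Overall selectivity = C_P/C_Q = r_Pτ/(r_Qτ) = r_P/r_Q = 11.8.

11.8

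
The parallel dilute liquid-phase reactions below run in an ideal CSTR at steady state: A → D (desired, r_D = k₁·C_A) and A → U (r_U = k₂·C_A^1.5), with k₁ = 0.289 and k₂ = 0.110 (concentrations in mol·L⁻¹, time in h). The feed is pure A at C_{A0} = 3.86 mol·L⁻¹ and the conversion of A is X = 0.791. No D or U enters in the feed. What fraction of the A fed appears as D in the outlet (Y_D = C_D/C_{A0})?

Exit C_A = C_{A0}(1−X) = 3.86×0.209 = 0.8067 mol·L⁻¹.
Rates in a CSTR are evaluated at the outlet concentration: r_D = 0.289×0.8067 = 0.2331, r_U = 0.110×0.8067^1.5 = 0.07971.
Fraction of consumed A going to D: r_D/(r_D+r_U) = 0.7452.
C_D = 0.7452·C_{A0}·X = 0.7452×3.86×0.791 = 2.28 mol·L⁻¹; Y_D = C_D/C_{A0} = 0.589.

0.589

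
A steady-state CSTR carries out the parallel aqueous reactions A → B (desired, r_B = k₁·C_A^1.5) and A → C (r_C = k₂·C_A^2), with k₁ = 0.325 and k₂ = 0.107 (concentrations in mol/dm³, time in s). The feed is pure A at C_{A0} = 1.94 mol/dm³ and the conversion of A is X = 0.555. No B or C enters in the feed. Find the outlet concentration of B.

0.824 mol/dm³

Exit C_A = C_{A0}(1−X) = 1.94×0.445 = 0.8633 mol/dm³.
A CSTR operates uniformly at the exit composition, giving r_B = 0.2607 and r_C = 0.07975 (each k·C_A^n at C_A = 0.8633).
Fraction of consumed A going to B: r_B/(r_B+r_C) = 0.7658.
C_B = 0.7658·C_{A0}·X = 0.7658×1.94×0.555 = 0.824 mol/dm³.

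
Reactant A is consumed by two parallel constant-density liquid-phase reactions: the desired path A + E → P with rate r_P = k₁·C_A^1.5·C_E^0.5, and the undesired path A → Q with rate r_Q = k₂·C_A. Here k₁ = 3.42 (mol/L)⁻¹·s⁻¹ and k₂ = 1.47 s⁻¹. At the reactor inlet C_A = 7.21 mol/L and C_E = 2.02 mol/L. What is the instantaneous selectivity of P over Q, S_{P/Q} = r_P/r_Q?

S_{P/Q} = r_P/r_Q = (k₁·C_A^1.5·C_E^0.5)/(k₂·C_A) = (k₁/k₂)·C_A^0.5·C_E^0.5.
= (3.42×7.210^1.5×2.020^0.5) / (1.47×7.210) = 94.10/10.60 = 8.88.
Since the desired path is higher order in A, keeping C_A high (PFR or concentrated feed) favours P.

8.88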